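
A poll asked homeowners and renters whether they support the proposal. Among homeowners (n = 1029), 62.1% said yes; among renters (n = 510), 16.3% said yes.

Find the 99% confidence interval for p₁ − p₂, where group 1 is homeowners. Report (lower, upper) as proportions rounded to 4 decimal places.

SE₁ = √(p̂₁(1−p̂₁)/n₁) = √(0.6210·0.3790/1029) = 0.01512; SE₂ = √(0.1630·0.8370/510) = 0.01636.
Independent samples: SE of the difference = √(SE₁² + SE₂²) = √(0.0002286144 + 0.0002676496) = 0.02228.
z* for 99% confidence is 2.576, so the margin of error is 2.576 × 0.02228 = 0.05739.
Point estimate p̂₁ − p̂₂ = 0.6210 − 0.1630 = 0.4580.
0.4580 ± 0.05739 → (0.4006, 0.5154).

(0.4006, 0.5154)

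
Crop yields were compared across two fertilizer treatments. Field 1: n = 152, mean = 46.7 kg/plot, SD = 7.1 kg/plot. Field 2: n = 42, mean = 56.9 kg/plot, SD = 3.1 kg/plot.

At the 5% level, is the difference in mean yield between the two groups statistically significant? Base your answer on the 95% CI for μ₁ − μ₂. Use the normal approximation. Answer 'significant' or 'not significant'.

significant

Per-group SEs: s₁/√n₁ = 7.1/√152 = 0.5759, s₂/√n₂ = 3.1/√42 = 0.4783.
Unpooled SE of the difference: √(0.33166081 + 0.22877089) = 0.7486.
Margin of error = z* · SE = 1.960 × 0.7486 = 1.4673.
x̄₁ − x̄₂ = 46.7 − 56.9 = -10.2000.
CI: -10.2000 ± 1.4673 = (-11.6673, -8.7327).
The interval (-11.6673, -8.7327) does not contain 0, so the difference is significant.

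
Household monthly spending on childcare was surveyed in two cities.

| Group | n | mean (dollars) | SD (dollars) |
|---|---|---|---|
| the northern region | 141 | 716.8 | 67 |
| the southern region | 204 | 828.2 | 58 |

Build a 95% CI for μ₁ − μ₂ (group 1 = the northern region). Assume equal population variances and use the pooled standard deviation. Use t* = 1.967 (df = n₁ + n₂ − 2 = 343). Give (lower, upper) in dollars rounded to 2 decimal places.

s_p = √[((n₁−1)s₁² + (n₂−1)s₂²)/(n₁+n₂−2)] = √[(140·67² + 203·58²)/343] = 61.8319.
SE = 61.8319·√(1/141 + 1/204) = 6.7717.
With t* = 1.967, margin = 1.967 × 6.7717 = 13.3199.
x̄₁ − x̄₂ = 716.8 − 828.2 = -111.4000; interval -111.4000 ± 13.3199 = (-124.72, -98.08).

(-124.72, -98.08)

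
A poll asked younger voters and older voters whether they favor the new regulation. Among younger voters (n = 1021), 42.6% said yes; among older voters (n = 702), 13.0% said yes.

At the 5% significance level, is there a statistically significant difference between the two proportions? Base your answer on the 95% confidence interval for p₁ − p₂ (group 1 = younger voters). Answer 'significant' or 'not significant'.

The two standard errors are √(0.4260×0.5740/1021) = 0.01548 and √(0.1300×0.8700/702) = 0.01269.
Because the samples are independent, SE_diff = √(0.01548² + 0.01269²) = 0.02002.
Using z* = 1.960 for 95%, ME = 1.960 × 0.02002 = 0.03924.
p̂₁ − p̂₂ = 0.2960; interval 0.2960 ± 0.03924 gives (0.25676, 0.33524).
The interval (0.25676, 0.33524) does not contain 0, so the difference is significant.

significant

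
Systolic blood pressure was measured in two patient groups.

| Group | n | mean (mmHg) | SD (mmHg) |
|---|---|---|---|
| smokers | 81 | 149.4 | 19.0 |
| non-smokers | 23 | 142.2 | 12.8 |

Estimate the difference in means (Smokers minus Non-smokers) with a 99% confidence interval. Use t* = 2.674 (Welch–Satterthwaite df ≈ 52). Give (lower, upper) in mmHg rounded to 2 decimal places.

SE₁ = s₁/√n₁ = 19.0/√81 = 2.1111; SE₂ = 12.8/√23 = 2.6690.
Independent samples, unequal variances: SE_diff = √(SE₁² + SE₂²) = √(4.45674321 + 7.123561) = 3.4030.
t* = 2.674, so margin of error = 2.674 × 3.4030 = 9.0996.
Difference in means = 149.4 − 142.2 = 7.2000.
7.2000 ± 9.0996 → (-1.90, 16.30).

(-1.90, 16.30)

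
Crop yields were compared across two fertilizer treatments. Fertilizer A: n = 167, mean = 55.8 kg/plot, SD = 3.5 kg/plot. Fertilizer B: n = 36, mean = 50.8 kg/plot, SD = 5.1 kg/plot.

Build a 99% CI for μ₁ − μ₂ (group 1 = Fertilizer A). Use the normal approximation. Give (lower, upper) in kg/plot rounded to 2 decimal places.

(2.70, 7.30)

Per-group SEs: s₁/√n₁ = 3.5/√167 = 0.2708, s₂/√n₂ = 5.1/√36 = 0.8500.
Unpooled SE of the difference: √(0.07333264 + 0.7225) = 0.8921.
Margin of error = z* · SE = 2.576 × 0.8921 = 2.2980.
x̄₁ − x̄₂ = 55.8 − 50.8 = 5.0000.
CI: 5.0000 ± 2.2980 = (2.70, 7.30).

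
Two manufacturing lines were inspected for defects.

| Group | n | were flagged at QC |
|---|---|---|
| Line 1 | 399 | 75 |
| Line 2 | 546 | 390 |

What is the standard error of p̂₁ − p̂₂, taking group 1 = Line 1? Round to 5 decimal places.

0.02750

p̂₁ = 75/399 = 0.1880 and p̂₂ = 390/546 = 0.7143.
SE₁ = √(p̂₁(1−p̂₁)/n₁) = √(0.1880·0.8120/399) = 0.01956; SE₂ = √(0.7143·0.2857/546) = 0.01933.
Independent samples: SE of the difference = √(SE₁² + SE₂²) = √(0.0003825936 + 0.0003736489) = 0.02750.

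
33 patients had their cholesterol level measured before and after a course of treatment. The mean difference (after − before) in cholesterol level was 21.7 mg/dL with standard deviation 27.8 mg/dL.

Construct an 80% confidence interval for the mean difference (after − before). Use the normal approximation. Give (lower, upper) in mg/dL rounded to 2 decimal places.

(15.50, 27.90)

This is a matched-pairs design, so SE = s_d/√n = 27.8/√33 = 4.8394.
Margin = 1.282 × 4.8394 = 6.2041; the interval is 21.7 ± 6.2041 = (15.50, 27.90).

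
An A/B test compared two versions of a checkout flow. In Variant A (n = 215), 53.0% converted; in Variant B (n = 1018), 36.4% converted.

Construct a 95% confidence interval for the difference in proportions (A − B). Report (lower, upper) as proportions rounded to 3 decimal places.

Each SE is √(p̂(1−p̂)/n): √(0.5300·0.4700/215) = 0.03404 and √(0.3640·0.6360/1018) = 0.01508.
SE(p̂₁ − p̂₂) = √(SE₁² + SE₂²) = √(0.0011587216 + 0.0002274064) = 0.03723, since the two samples are independent.
At 95% confidence z* = 1.960; margin = 1.960 × 0.03723 = 0.07297.
The difference is 0.5300 − 0.3640 = 0.1660, so the interval is 0.1660 ± 0.07297 = (0.093, 0.239).

(0.093, 0.239)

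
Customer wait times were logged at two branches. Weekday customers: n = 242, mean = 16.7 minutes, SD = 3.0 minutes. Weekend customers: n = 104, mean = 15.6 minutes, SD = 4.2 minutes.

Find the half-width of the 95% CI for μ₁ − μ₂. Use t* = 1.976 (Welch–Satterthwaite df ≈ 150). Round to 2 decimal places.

Per-group SEs: s₁/√n₁ = 3.0/√242 = 0.1928, s₂/√n₂ = 4.2/√104 = 0.4118.
Unpooled SE of the difference: √(0.03717184 + 0.16957924) = 0.4547.
Margin of error = t* · SE = 1.976 × 0.4547 = 0.8985.

0.90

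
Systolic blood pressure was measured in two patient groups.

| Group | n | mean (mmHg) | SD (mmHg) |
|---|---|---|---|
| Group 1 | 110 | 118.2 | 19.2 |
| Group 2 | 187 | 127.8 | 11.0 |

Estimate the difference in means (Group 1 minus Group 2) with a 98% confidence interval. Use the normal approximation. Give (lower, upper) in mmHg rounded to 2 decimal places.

(-14.25, -4.95)

SE₁ = s₁/√n₁ = 19.2/√110 = 1.8306; SE₂ = 11.0/√187 = 0.8044.
Independent samples, unequal variances: SE_diff = √(SE₁² + SE₂²) = √(3.35109636 + 0.64705936) = 1.9995.
z* = 2.326, so margin of error = 2.326 × 1.9995 = 4.6508.
Difference in means = 118.2 − 127.8 = -9.6000.
-9.6000 ± 4.6508 → (-14.25, -4.95).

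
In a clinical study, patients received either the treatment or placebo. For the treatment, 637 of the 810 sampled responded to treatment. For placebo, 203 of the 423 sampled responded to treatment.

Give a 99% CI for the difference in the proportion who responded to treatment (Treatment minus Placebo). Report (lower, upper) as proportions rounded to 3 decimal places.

(0.234, 0.379)

Sample proportions: 637/810 = 0.7864, 203/423 = 0.4799.
Each SE is √(p̂(1−p̂)/n): √(0.7864·0.2136/810) = 0.01440 and √(0.4799·0.5201/423) = 0.02429.
SE(p̂₁ − p̂₂) = √(SE₁² + SE₂²) = √(0.00020736 + 0.0005900041) = 0.02824, since the two samples are independent.
At 99% confidence z* = 2.576; margin = 2.576 × 0.02824 = 0.07275.
The difference is 0.7864 − 0.4799 = 0.3065, so the interval is 0.3065 ± 0.07275 = (0.234, 0.379).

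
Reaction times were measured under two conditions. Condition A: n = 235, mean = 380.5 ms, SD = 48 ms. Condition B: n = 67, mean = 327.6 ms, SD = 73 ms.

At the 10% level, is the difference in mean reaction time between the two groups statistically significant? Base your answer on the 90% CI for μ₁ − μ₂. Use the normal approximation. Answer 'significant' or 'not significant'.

Per-group SEs: s₁/√n₁ = 48/√235 = 3.1312, s₂/√n₂ = 73/√67 = 8.9184.
Unpooled SE of the difference: √(9.80441344 + 79.53785856) = 9.4521.
Margin of error = z* · SE = 1.645 × 9.4521 = 15.5487.
x̄₁ − x̄₂ = 380.5 − 327.6 = 52.9000.
CI: 52.9000 ± 15.5487 = (37.3513, 68.4487).
The interval (37.3513, 68.4487) does not contain 0, so the difference is significant.

significant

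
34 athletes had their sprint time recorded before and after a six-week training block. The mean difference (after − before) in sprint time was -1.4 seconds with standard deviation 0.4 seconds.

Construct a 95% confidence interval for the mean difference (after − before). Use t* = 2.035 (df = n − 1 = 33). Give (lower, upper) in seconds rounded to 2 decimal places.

(-1.54, -1.26)

Paired design: SE = s_d/√n = 0.4/√34 = 0.0686.
t* = 2.035; margin of error = 2.035 × 0.0686 = 0.1396.
-1.4 ± 0.1396 → (-1.54, -1.26).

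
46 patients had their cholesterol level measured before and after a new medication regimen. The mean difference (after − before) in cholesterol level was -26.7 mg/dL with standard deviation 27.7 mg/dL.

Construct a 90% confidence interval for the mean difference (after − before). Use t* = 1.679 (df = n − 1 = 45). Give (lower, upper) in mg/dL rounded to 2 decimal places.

This is a matched-pairs design, so SE = s_d/√n = 27.7/√46 = 4.0841.
Margin = 1.679 × 4.0841 = 6.8572; the interval is -26.7 ± 6.8572 = (-33.56, -19.84).

(-33.56, -19.84)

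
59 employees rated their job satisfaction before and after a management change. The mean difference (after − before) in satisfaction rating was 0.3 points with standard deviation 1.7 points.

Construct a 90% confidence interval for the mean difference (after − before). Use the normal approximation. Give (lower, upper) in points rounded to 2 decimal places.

This is a matched-pairs design, so SE = s_d/√n = 1.7/√59 = 0.2213.
Margin = 1.645 × 0.2213 = 0.3640; the interval is 0.3 ± 0.3640 = (-0.06, 0.66).

(-0.06, 0.66)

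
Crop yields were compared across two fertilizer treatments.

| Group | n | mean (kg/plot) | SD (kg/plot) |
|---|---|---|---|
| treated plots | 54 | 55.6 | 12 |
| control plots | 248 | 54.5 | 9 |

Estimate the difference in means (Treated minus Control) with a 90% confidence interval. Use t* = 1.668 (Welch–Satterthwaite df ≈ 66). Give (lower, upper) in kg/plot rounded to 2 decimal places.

(-1.79, 3.99)

Per-group SEs: s₁/√n₁ = 12/√54 = 1.6330, s₂/√n₂ = 9/√248 = 0.5715.
Unpooled SE of the difference: √(2.666689 + 0.32661225) = 1.7301.
Margin of error = t* · SE = 1.668 × 1.7301 = 2.8858.
x̄₁ − x̄₂ = 55.6 − 54.5 = 1.1000.
CI: 1.1000 ± 2.8858 = (-1.79, 3.99).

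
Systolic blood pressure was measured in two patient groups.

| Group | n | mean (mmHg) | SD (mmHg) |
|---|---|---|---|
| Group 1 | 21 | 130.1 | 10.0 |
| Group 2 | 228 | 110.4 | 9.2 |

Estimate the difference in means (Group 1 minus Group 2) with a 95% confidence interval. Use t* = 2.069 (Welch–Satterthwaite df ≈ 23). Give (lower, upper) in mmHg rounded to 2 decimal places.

(15.01, 24.39)

SE₁ = s₁/√n₁ = 10.0/√21 = 2.1822; SE₂ = 9.2/√228 = 0.6093.
Independent samples, unequal variances: SE_diff = √(SE₁² + SE₂²) = √(4.76199684 + 0.37124649) = 2.2657.
t* = 2.069, so margin of error = 2.069 × 2.2657 = 4.6877.
Difference in means = 130.1 − 110.4 = 19.7000.
19.7000 ± 4.6877 → (15.01, 24.39).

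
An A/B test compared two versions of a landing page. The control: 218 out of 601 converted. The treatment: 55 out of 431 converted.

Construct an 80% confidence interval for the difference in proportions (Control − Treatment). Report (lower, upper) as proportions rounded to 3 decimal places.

p̂₁ = 218/601 = 0.3627 and p̂₂ = 55/431 = 0.1276.
SE₁ = √(p̂₁(1−p̂₁)/n₁) = √(0.3627·0.6373/601) = 0.01961; SE₂ = √(0.1276·0.8724/431) = 0.01607.
Independent samples: SE of the difference = √(SE₁² + SE₂²) = √(0.0003845521 + 0.0002582449) = 0.02535.
z* for 80% confidence is 1.282, so the margin of error is 1.282 × 0.02535 = 0.03250.
Point estimate p̂₁ − p̂₂ = 0.3627 − 0.1276 = 0.2351.
0.2351 ± 0.03250 → (0.203, 0.268).

(0.203, 0.268)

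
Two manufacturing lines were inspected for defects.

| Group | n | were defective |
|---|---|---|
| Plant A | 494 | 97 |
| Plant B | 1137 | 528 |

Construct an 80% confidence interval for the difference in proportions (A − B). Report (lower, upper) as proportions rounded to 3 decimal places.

p̂₁ = 97/494 = 0.1964 and p̂₂ = 528/1137 = 0.4644.
SE₁ = √(p̂₁(1−p̂₁)/n₁) = √(0.1964·0.8036/494) = 0.01787; SE₂ = √(0.4644·0.5356/1137) = 0.01479.
Independent samples: SE of the difference = √(SE₁² + SE₂²) = √(0.0003193369 + 0.0002187441) = 0.02320.
z* for 80% confidence is 1.282, so the margin of error is 1.282 × 0.02320 = 0.02974.
Point estimate p̂₁ − p̂₂ = 0.1964 − 0.4644 = -0.2680.
-0.2680 ± 0.02974 → (-0.298, -0.238).

(-0.298, -0.238)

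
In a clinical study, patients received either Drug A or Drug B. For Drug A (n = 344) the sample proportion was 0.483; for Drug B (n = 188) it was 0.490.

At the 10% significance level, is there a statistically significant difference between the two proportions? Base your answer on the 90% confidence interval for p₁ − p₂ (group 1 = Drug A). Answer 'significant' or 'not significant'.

not significant

Each SE is √(p̂(1−p̂)/n): √(0.4830·0.5170/344) = 0.02694 and √(0.4900·0.5100/188) = 0.03646.
SE(p̂₁ − p̂₂) = √(SE₁² + SE₂²) = √(0.0007257636 + 0.0013293316) = 0.04533, since the two samples are independent.
At 90% confidence z* = 1.645; margin = 1.645 × 0.04533 = 0.07457.
The difference is 0.4830 − 0.4900 = -0.0070, so the interval is -0.0070 ± 0.07457 = (-0.08157, 0.06757).
The interval (-0.08157, 0.06757) contains 0, so the difference is not significant.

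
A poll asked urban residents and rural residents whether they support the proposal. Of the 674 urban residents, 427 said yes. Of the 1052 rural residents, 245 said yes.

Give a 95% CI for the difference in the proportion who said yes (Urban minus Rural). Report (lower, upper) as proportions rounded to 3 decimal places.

p̂₁ = 427/674 = 0.6335 and p̂₂ = 245/1052 = 0.2329.
SE₁ = √(p̂₁(1−p̂₁)/n₁) = √(0.6335·0.3665/674) = 0.01856; SE₂ = √(0.2329·0.7671/1052) = 0.01303.
Independent samples: SE of the difference = √(SE₁² + SE₂²) = √(0.0003444736 + 0.0001697809) = 0.02268.
z* for 95% confidence is 1.960, so the margin of error is 1.960 × 0.02268 = 0.04445.
Point estimate p̂₁ − p̂₂ = 0.6335 − 0.2329 = 0.4006.
0.4006 ± 0.04445 → (0.356, 0.445).

(0.356, 0.445)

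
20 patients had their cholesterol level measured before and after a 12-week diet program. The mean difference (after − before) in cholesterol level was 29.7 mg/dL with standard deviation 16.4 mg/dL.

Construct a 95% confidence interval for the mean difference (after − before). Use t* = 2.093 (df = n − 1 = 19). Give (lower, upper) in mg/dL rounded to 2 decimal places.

(22.02, 37.38)

This is a matched-pairs design, so SE = s_d/√n = 16.4/√20 = 3.6672.
Margin = 2.093 × 3.6672 = 7.6754; the interval is 29.7 ± 7.6754 = (22.02, 37.38).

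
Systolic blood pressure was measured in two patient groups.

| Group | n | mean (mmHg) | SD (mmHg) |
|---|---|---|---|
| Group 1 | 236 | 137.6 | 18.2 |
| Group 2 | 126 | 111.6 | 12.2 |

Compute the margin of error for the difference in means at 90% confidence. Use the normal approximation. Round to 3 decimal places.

SE₁ = s₁/√n₁ = 18.2/√236 = 1.1847; SE₂ = 12.2/√126 = 1.0869.
Independent samples, unequal variances: SE_diff = √(SE₁² + SE₂²) = √(1.40351409 + 1.18135161) = 1.6078.
z* = 1.645, so margin of error = 1.645 × 1.6078 = 2.6448.

2.645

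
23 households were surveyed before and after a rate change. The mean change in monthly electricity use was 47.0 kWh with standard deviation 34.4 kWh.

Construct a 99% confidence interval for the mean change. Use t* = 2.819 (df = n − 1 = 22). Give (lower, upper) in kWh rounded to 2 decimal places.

Paired design: SE = s_d/√n = 34.4/√23 = 7.1729.
t* = 2.819; margin of error = 2.819 × 7.1729 = 20.2204.
47.0 ± 20.2204 → (26.78, 67.22).

(26.78, 67.22)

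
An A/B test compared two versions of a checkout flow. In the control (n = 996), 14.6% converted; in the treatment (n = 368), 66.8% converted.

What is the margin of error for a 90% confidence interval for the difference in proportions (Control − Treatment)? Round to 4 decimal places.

The two standard errors are √(0.1460×0.8540/996) = 0.01119 and √(0.6680×0.3320/368) = 0.02455.
Because the samples are independent, SE_diff = √(0.01119² + 0.02455²) = 0.02698.
Using z* = 1.645 for 90%, ME = 1.645 × 0.02698 = 0.04438.

0.0444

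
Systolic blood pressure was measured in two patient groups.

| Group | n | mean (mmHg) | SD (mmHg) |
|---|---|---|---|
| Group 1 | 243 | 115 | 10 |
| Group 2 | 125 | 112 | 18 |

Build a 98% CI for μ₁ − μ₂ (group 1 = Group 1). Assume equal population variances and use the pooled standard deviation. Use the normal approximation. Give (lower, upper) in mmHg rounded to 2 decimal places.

Pooled variance s_p² = [242·10² + 124·18²] / (243+125−2) = 175.8907, so s_p = 13.2624.
SE_diff = s_p·√(1/n₁ + 1/n₂) = 13.2624·√(1/243 + 1/125) = 1.4598.
z* = 2.326; margin = 2.326 × 1.4598 = 3.3955.
Difference = 115 − 112 = 3.0000.
3.0000 ± 3.3955 → (-0.40, 6.40).

(-0.40, 6.40)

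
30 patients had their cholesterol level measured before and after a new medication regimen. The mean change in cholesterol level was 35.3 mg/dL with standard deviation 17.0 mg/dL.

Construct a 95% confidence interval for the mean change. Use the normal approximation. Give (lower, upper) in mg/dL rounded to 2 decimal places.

This is a matched-pairs design, so SE = s_d/√n = 17.0/√30 = 3.1038.
Margin = 1.960 × 3.1038 = 6.0834; the interval is 35.3 ± 6.0834 = (29.22, 41.38).

(29.22, 41.38)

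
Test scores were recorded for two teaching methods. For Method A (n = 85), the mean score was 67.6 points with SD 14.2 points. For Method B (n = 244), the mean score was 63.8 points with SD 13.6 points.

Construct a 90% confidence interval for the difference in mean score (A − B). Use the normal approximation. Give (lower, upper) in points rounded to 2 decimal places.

SE₁ = s₁/√n₁ = 14.2/√85 = 1.5402; SE₂ = 13.6/√244 = 0.8707.
Independent samples, unequal variances: SE_diff = √(SE₁² + SE₂²) = √(2.37221604 + 0.75811849) = 1.7693.
z* = 1.645, so margin of error = 1.645 × 1.7693 = 2.9105.
Difference in means = 67.6 − 63.8 = 3.8000.
3.8000 ± 2.9105 → (0.89, 6.71).

(0.89, 6.71)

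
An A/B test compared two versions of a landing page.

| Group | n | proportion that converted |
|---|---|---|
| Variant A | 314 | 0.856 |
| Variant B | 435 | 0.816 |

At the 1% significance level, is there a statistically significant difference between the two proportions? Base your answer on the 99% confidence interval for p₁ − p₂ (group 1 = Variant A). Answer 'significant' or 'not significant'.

SE₁ = √(p̂₁(1−p̂₁)/n₁) = √(0.8560·0.1440/314) = 0.01981; SE₂ = √(0.8160·0.1840/435) = 0.01858.
Independent samples: SE of the difference = √(SE₁² + SE₂²) = √(0.0003924361 + 0.0003452164) = 0.02716.
z* for 99% confidence is 2.576, so the margin of error is 2.576 × 0.02716 = 0.06996.
Point estimate p̂₁ − p̂₂ = 0.8560 − 0.8160 = 0.0400.
0.0400 ± 0.06996 → (-0.02996, 0.10996).
The interval (-0.02996, 0.10996) contains 0, so the difference is not significant.

not significant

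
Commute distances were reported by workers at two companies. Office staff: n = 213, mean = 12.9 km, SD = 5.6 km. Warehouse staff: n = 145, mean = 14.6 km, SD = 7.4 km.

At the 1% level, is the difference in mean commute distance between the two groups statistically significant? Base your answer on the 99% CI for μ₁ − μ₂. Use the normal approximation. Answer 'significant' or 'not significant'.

not significant

Standard errors of each mean: 5.6/√213 = 0.3837 and 7.4/√145 = 0.6145.
SE(x̄₁ − x̄₂) = √(0.3837² + 0.6145²) = 0.7245 for independent samples with unequal variances.
With z* = 2.576, the margin is 2.576 × 0.7245 = 1.8663.
x̄₁ − x̄₂ = 12.9 − 14.6 = -1.7000; the interval is -1.7000 ± 1.8663 = (-3.5663, 0.1663).
The interval (-3.5663, 0.1663) contains 0, so the difference is not significant.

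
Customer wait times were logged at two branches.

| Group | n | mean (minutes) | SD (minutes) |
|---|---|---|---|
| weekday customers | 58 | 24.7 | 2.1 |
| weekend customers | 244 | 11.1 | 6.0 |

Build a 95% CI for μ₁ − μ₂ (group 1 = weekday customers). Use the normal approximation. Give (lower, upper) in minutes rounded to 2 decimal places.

Standard errors of each mean: 2.1/√58 = 0.2757 and 6.0/√244 = 0.3841.
SE(x̄₁ − x̄₂) = √(0.2757² + 0.3841²) = 0.4728 for independent samples with unequal variances.
With z* = 1.960, the margin is 1.960 × 0.4728 = 0.9267.
x̄₁ − x̄₂ = 24.7 − 11.1 = 13.6000; the interval is 13.6000 ± 0.9267 = (12.67, 14.53).

(12.67, 14.53)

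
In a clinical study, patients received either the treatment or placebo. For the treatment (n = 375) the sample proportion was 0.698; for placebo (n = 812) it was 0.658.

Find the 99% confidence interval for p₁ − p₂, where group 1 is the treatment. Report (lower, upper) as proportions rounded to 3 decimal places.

(-0.035, 0.115)

The two standard errors are √(0.6980×0.3020/375) = 0.02371 and √(0.6580×0.3420/812) = 0.01665.
Because the samples are independent, SE_diff = √(0.02371² + 0.01665²) = 0.02897.
Using z* = 2.576 for 99%, ME = 2.576 × 0.02897 = 0.07463.
p̂₁ − p̂₂ = 0.0400; interval 0.0400 ± 0.07463 gives (-0.035, 0.115).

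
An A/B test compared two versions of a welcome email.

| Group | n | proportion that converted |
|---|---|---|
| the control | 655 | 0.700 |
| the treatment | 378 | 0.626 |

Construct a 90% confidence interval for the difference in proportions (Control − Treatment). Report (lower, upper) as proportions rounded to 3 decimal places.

(0.024, 0.124)

The two standard errors are √(0.7000×0.3000/655) = 0.01791 and √(0.6260×0.3740/378) = 0.02489.
Because the samples are independent, SE_diff = √(0.01791² + 0.02489²) = 0.03066.
Using z* = 1.645 for 90%, ME = 1.645 × 0.03066 = 0.05044.
p̂₁ − p̂₂ = 0.0740; interval 0.0740 ± 0.05044 gives (0.024, 0.124).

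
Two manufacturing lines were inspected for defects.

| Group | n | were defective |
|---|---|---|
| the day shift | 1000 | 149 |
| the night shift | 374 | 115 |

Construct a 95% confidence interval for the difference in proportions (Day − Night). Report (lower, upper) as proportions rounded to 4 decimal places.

(-0.2102, -0.1068)

First, p̂₁ = 149/1000 = 0.1490; p̂₂ = 115/374 = 0.3075.
The two standard errors are √(0.1490×0.8510/1000) = 0.01126 and √(0.3075×0.6925/374) = 0.02386.
Because the samples are independent, SE_diff = √(0.01126² + 0.02386²) = 0.02638.
Using z* = 1.960 for 95%, ME = 1.960 × 0.02638 = 0.05170.
p̂₁ − p̂₂ = -0.1585; interval -0.1585 ± 0.05170 gives (-0.2102, -0.1068).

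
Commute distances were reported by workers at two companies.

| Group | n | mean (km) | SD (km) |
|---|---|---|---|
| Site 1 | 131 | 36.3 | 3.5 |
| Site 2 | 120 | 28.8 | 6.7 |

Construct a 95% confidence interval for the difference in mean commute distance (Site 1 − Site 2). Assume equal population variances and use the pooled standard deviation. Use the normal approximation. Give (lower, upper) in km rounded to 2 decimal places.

(6.19, 8.81)

s_p = √[((n₁−1)s₁² + (n₂−1)s₂²)/(n₁+n₂−2)] = √[(130·3.5² + 119·6.7²)/249] = 5.2772.
SE = 5.2772·√(1/131 + 1/120) = 0.6668.
With z* = 1.960, margin = 1.960 × 0.6668 = 1.3069.
x̄₁ − x̄₂ = 36.3 − 28.8 = 7.5000; interval 7.5000 ± 1.3069 = (6.19, 8.81).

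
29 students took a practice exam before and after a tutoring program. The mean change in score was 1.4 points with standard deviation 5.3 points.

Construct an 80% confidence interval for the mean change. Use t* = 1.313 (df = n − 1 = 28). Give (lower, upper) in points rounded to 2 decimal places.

(0.11, 2.69)

Paired design: SE = s_d/√n = 5.3/√29 = 0.9842.
t* = 1.313; margin of error = 1.313 × 0.9842 = 1.2923.
1.4 ± 1.2923 → (0.11, 2.69).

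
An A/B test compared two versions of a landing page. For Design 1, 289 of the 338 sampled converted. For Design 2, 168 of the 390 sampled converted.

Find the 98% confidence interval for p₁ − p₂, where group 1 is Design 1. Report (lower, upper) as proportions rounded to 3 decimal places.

Sample proportions: 289/338 = 0.8550, 168/390 = 0.4308.
Each SE is √(p̂(1−p̂)/n): √(0.8550·0.1450/338) = 0.01915 and √(0.4308·0.5692/390) = 0.02507.
SE(p̂₁ − p̂₂) = √(SE₁² + SE₂²) = √(0.0003667225 + 0.0006285049) = 0.03155, since the two samples are independent.
At 98% confidence z* = 2.326; margin = 2.326 × 0.03155 = 0.07339.
The difference is 0.8550 − 0.4308 = 0.4242, so the interval is 0.4242 ± 0.07339 = (0.351, 0.498).

(0.351, 0.498)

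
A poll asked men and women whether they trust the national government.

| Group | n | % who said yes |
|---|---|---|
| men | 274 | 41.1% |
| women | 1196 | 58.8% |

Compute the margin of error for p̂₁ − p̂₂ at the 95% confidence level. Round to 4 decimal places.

0.0646

The two standard errors are √(0.4110×0.5890/274) = 0.02972 and √(0.5880×0.4120/1196) = 0.01423.
Because the samples are independent, SE_diff = √(0.02972² + 0.01423²) = 0.03295.
Using z* = 1.960 for 95%, ME = 1.960 × 0.03295 = 0.06458.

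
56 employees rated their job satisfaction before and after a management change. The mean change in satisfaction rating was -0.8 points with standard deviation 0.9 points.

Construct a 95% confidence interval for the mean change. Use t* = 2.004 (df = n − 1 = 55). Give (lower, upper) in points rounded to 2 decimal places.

Paired design: SE = s_d/√n = 0.9/√56 = 0.1203.
t* = 2.004; margin of error = 2.004 × 0.1203 = 0.2411.
-0.8 ± 0.2411 → (-1.04, -0.56).

(-1.04, -0.56)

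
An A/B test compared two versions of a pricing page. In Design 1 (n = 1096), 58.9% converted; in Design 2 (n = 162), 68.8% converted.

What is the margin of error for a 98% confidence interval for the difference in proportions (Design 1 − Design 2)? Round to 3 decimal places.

0.091

The two standard errors are √(0.5890×0.4110/1096) = 0.01486 and √(0.6880×0.3120/162) = 0.03640.
Because the samples are independent, SE_diff = √(0.01486² + 0.03640²) = 0.03932.
Using z* = 2.326 for 98%, ME = 2.326 × 0.03932 = 0.09146.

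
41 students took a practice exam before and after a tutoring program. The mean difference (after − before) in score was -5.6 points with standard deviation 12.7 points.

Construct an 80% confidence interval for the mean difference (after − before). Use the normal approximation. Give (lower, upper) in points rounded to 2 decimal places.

Paired design: SE = s_d/√n = 12.7/√41 = 1.9834.
z* = 1.282; margin of error = 1.282 × 1.9834 = 2.5427.
-5.6 ± 2.5427 → (-8.14, -3.06).

(-8.14, -3.06)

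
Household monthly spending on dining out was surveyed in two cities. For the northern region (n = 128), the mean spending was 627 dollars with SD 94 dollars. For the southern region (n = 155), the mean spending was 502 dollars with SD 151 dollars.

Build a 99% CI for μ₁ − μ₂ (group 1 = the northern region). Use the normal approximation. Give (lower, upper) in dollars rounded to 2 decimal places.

(87.13, 162.87)

Per-group SEs: s₁/√n₁ = 94/√128 = 8.3085, s₂/√n₂ = 151/√155 = 12.1286.
Unpooled SE of the difference: √(69.03117225 + 147.10293796) = 14.7015.
Margin of error = z* · SE = 2.576 × 14.7015 = 37.8711.
x̄₁ − x̄₂ = 627 − 502 = 125.0000.
CI: 125.0000 ± 37.8711 = (87.13, 162.87).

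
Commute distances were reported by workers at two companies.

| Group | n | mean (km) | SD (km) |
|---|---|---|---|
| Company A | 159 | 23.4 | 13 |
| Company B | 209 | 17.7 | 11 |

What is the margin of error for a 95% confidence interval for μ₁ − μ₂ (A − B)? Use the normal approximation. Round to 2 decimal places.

Per-group SEs: s₁/√n₁ = 13/√159 = 1.0310, s₂/√n₂ = 11/√209 = 0.7609.
Unpooled SE of the difference: √(1.062961 + 0.57896881) = 1.2814.
Margin of error = z* · SE = 1.960 × 1.2814 = 2.5115.

2.51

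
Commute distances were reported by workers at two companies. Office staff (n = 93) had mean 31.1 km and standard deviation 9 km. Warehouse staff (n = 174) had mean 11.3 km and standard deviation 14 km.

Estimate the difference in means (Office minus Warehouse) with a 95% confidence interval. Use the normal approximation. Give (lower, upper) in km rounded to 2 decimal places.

(17.03, 22.57)

Per-group SEs: s₁/√n₁ = 9/√93 = 0.9333, s₂/√n₂ = 14/√174 = 1.0613.
Unpooled SE of the difference: √(0.87104889 + 1.12635769) = 1.4133.
Margin of error = z* · SE = 1.960 × 1.4133 = 2.7701.
x̄₁ − x̄₂ = 31.1 − 11.3 = 19.8000.
CI: 19.8000 ± 2.7701 = (17.03, 22.57).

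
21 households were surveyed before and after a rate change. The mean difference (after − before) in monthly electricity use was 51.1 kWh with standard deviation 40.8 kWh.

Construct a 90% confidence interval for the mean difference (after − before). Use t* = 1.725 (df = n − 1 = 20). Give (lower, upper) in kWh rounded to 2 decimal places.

Paired design: SE = s_d/√n = 40.8/√21 = 8.9033.
t* = 1.725; margin of error = 1.725 × 8.9033 = 15.3582.
51.1 ± 15.3582 → (35.74, 66.46).

(35.74, 66.46)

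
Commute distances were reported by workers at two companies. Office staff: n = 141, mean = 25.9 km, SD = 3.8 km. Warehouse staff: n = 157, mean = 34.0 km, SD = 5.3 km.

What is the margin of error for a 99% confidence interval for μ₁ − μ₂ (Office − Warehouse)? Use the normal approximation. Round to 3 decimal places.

Standard errors of each mean: 3.8/√141 = 0.3200 and 5.3/√157 = 0.4230.
SE(x̄₁ − x̄₂) = √(0.3200² + 0.4230²) = 0.5304 for independent samples with unequal variances.
With z* = 2.576, the margin is 2.576 × 0.5304 = 1.3663.

1.366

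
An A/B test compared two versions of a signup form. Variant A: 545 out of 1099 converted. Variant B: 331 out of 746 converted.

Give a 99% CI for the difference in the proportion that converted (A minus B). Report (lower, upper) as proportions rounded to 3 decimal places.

p̂₁ = 545/1099 = 0.4959 and p̂₂ = 331/746 = 0.4437.
SE₁ = √(p̂₁(1−p̂₁)/n₁) = √(0.4959·0.5041/1099) = 0.01508; SE₂ = √(0.4437·0.5563/746) = 0.01819.
Independent samples: SE of the difference = √(SE₁² + SE₂²) = √(0.0002274064 + 0.0003308761) = 0.02363.
z* for 99% confidence is 2.576, so the margin of error is 2.576 × 0.02363 = 0.06087.
Point estimate p̂₁ − p̂₂ = 0.4959 − 0.4437 = 0.0522.
0.0522 ± 0.06087 → (-0.009, 0.113).

(-0.009, 0.113)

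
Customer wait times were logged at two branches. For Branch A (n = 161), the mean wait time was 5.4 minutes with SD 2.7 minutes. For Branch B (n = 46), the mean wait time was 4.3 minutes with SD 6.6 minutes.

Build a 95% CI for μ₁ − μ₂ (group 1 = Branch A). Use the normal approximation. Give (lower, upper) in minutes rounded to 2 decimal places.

(-0.85, 3.05)

SE₁ = s₁/√n₁ = 2.7/√161 = 0.2128; SE₂ = 6.6/√46 = 0.9731.
Independent samples, unequal variances: SE_diff = √(SE₁² + SE₂²) = √(0.04528384 + 0.94692361) = 0.9961.
z* = 1.960, so margin of error = 1.960 × 0.9961 = 1.9524.
Difference in means = 5.4 − 4.3 = 1.1000.
1.1000 ± 1.9524 → (-0.85, 3.05).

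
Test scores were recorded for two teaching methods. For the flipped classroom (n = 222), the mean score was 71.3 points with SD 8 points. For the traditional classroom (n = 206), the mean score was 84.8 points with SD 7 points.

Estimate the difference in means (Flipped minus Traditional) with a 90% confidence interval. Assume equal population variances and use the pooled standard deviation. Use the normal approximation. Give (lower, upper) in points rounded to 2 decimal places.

(-14.70, -12.30)

s_p = √[((n₁−1)s₁² + (n₂−1)s₂²)/(n₁+n₂−2)] = √[(221·8² + 205·7²)/426] = 7.5354.
SE = 7.5354·√(1/222 + 1/206) = 0.7290.
With z* = 1.645, margin = 1.645 × 0.7290 = 1.1992.
x̄₁ − x̄₂ = 71.3 − 84.8 = -13.5000; interval -13.5000 ± 1.1992 = (-14.70, -12.30).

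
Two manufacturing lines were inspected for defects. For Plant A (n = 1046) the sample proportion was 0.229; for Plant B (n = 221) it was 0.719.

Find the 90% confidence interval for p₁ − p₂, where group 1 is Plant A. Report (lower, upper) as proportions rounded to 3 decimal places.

SE₁ = √(p̂₁(1−p̂₁)/n₁) = √(0.2290·0.7710/1046) = 0.01299; SE₂ = √(0.7190·0.2810/221) = 0.03024.
Independent samples: SE of the difference = √(SE₁² + SE₂²) = √(0.0001687401 + 0.0009144576) = 0.03291.
z* for 90% confidence is 1.645, so the margin of error is 1.645 × 0.03291 = 0.05414.
Point estimate p̂₁ − p̂₂ = 0.2290 − 0.7190 = -0.4900.
-0.4900 ± 0.05414 → (-0.544, -0.436).

(-0.544, -0.436)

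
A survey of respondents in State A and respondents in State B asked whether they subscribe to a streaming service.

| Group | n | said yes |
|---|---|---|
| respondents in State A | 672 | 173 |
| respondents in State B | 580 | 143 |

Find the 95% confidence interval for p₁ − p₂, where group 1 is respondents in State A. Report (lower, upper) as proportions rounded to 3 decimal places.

Sample proportions: 173/672 = 0.2574, 143/580 = 0.2466.
Each SE is √(p̂(1−p̂)/n): √(0.2574·0.7426/672) = 0.01687 and √(0.2466·0.7534/580) = 0.01790.
SE(p̂₁ − p̂₂) = √(SE₁² + SE₂²) = √(0.0002845969 + 0.00032041) = 0.02460, since the two samples are independent.
At 95% confidence z* = 1.960; margin = 1.960 × 0.02460 = 0.04822.
The difference is 0.2574 − 0.2466 = 0.0108, so the interval is 0.0108 ± 0.04822 = (-0.037, 0.059).

(-0.037, 0.059)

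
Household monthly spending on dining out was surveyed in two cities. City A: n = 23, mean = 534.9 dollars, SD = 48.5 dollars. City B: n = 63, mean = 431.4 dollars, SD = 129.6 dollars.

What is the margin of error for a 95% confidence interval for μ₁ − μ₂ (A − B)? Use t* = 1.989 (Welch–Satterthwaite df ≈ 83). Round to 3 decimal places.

38.201

Per-group SEs: s₁/√n₁ = 48.5/√23 = 10.1129, s₂/√n₂ = 129.6/√63 = 16.3281.
Unpooled SE of the difference: √(102.27074641 + 266.60684961) = 19.2062.
Margin of error = t* · SE = 1.989 × 19.2062 = 38.2011.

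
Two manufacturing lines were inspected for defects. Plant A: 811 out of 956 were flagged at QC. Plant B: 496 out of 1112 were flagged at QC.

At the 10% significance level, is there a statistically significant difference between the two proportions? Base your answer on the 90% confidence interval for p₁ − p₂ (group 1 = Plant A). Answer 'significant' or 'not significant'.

significant

Sample proportions: 811/956 = 0.8483, 496/1112 = 0.4460.
Each SE is √(p̂(1−p̂)/n): √(0.8483·0.1517/956) = 0.01160 and √(0.4460·0.5540/1112) = 0.01491.
SE(p̂₁ − p̂₂) = √(SE₁² + SE₂²) = √(0.00013456 + 0.0002223081) = 0.01889, since the two samples are independent.
At 90% confidence z* = 1.645; margin = 1.645 × 0.01889 = 0.03107.
The difference is 0.8483 − 0.4460 = 0.4023, so the interval is 0.4023 ± 0.03107 = (0.37123, 0.43337).
The interval (0.37123, 0.43337) does not contain 0, so the difference is significant.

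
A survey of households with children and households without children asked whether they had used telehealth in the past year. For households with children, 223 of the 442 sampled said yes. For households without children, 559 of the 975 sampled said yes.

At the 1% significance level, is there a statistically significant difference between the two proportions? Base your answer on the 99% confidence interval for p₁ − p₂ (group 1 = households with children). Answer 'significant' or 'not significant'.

First, p̂₁ = 223/442 = 0.5045; p̂₂ = 559/975 = 0.5733.
The two standard errors are √(0.5045×0.4955/442) = 0.02378 and √(0.5733×0.4267/975) = 0.01584.
Because the samples are independent, SE_diff = √(0.02378² + 0.01584²) = 0.02857.
Using z* = 2.576 for 99%, ME = 2.576 × 0.02857 = 0.07360.
p̂₁ − p̂₂ = -0.0688; interval -0.0688 ± 0.07360 gives (-0.14240, 0.00480).
The interval (-0.14240, 0.00480) contains 0, so the difference is not significant.

not significant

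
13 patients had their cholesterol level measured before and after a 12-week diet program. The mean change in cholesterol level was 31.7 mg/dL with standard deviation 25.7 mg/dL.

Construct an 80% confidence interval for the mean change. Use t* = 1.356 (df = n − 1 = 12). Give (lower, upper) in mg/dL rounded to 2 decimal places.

(22.03, 41.37)

Paired design: SE = s_d/√n = 25.7/√13 = 7.1279.
t* = 1.356; margin of error = 1.356 × 7.1279 = 9.6654.
31.7 ± 9.6654 → (22.03, 41.37).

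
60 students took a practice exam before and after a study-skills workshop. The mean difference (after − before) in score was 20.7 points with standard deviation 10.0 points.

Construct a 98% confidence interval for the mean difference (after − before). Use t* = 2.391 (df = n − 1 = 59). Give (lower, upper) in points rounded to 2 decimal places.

This is a matched-pairs design, so SE = s_d/√n = 10.0/√60 = 1.2910.
Margin = 2.391 × 1.2910 = 3.0868; the interval is 20.7 ± 3.0868 = (17.61, 23.79).

(17.61, 23.79)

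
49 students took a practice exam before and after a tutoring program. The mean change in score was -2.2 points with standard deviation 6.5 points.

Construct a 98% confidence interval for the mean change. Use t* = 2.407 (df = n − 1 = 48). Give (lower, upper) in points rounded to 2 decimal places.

(-4.44, 0.04)

Paired design: SE = s_d/√n = 6.5/√49 = 0.9286.
t* = 2.407; margin of error = 2.407 × 0.9286 = 2.2351.
-2.2 ± 2.2351 → (-4.44, 0.04).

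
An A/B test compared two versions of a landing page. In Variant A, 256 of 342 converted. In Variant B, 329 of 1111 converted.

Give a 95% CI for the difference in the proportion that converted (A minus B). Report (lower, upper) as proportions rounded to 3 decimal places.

p̂₁ = 256/342 = 0.7485 and p̂₂ = 329/1111 = 0.2961.
SE₁ = √(p̂₁(1−p̂₁)/n₁) = √(0.7485·0.2515/342) = 0.02346; SE₂ = √(0.2961·0.7039/1111) = 0.01370.
Independent samples: SE of the difference = √(SE₁² + SE₂²) = √(0.0005503716 + 0.00018769) = 0.02717.
z* for 95% confidence is 1.960, so the margin of error is 1.960 × 0.02717 = 0.05325.
Point estimate p̂₁ − p̂₂ = 0.7485 − 0.2961 = 0.4524.
0.4524 ± 0.05325 → (0.399, 0.506).

(0.399, 0.506)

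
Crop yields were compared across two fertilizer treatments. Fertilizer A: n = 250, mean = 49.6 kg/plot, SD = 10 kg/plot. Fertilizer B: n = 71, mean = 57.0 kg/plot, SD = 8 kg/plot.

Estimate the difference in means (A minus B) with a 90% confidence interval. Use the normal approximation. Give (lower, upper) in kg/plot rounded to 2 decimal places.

(-9.28, -5.52)

SE₁ = s₁/√n₁ = 10/√250 = 0.6325; SE₂ = 8/√71 = 0.9494.
Independent samples, unequal variances: SE_diff = √(SE₁² + SE₂²) = √(0.40005625 + 0.90136036) = 1.1408.
z* = 1.645, so margin of error = 1.645 × 1.1408 = 1.8766.
Difference in means = 49.6 − 57.0 = -7.4000.
-7.4000 ± 1.8766 → (-9.28, -5.52).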